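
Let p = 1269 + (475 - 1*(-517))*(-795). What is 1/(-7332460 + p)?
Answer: -1/8119831 ≈ -1.2316e-7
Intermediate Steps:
p = -787371 (p = 1269 + (475 + 517)*(-795) = 1269 + 992*(-795) = 1269 - 788640 = -787371)
1/(-7332460 + p) = 1/(-7332460 - 787371) = 1/(-8119831) = -1/8119831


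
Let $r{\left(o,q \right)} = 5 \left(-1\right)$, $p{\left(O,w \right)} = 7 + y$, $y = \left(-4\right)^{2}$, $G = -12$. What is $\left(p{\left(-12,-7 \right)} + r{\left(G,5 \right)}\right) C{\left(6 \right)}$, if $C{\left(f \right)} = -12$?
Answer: $-216$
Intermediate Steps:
$y = 16$
$p{\left(O,w \right)} = 23$ ($p{\left(O,w \right)} = 7 + 16 = 23$)
$r{\left(o,q \right)} = -5$
$\left(p{\left(-12,-7 \right)} + r{\left(G,5 \right)}\right) C{\left(6 \right)} = \left(23 - 5\right) \left(-12\right) = 18 \left(-12\right) = -216$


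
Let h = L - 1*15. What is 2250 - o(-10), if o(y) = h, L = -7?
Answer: 2272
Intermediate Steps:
h = -22 (h = -7 - 1*15 = -7 - 15 = -22)
o(y) = -22
2250 - o(-10) = 2250 - 1*(-22) = 2250 + 22 = 2272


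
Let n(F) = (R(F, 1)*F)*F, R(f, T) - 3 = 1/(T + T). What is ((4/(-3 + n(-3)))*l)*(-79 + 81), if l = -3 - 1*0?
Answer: -16/19 ≈ -0.84210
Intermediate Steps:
l = -3 (l = -3 + 0 = -3)
R(f, T) = 3 + 1/(2*T) (R(f, T) = 3 + 1/(T + T) = 3 + 1/(2*T))
n(F) = 7*F²/2 (n(F) = ((3 + (½)/1)*F)*F = ((3 + (½)*1)*F)*F = ((3 + ½)*F)*F = (7*F/2)*F = 7*F²/2)
((4/(-3 + n(-3)))*l)*(-79 + 81) = ((4/(-3 + (7/2)*(-3)²))*(-3))*(-79 + 81) = ((4/(-3 + (7/2)*9))*(-3))*2 = ((4/(-3 + 63/2))*(-3))*2 = ((4/(57/2))*(-3))*2 = (((2/57)*4)*(-3))*2 = ((8/57)*(-3))*2 = -8/19*2 = -16/19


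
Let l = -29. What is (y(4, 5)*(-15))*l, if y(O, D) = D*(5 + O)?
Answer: 19575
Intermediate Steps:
(y(4, 5)*(-15))*l = ((5*(5 + 4))*(-15))*(-29) = ((5*9)*(-15))*(-29) = (45*(-15))*(-29) = -675*(-29) = 19575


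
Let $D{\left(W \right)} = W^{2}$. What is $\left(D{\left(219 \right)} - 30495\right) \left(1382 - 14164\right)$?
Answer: $-223250412$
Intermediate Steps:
$\left(D{\left(219 \right)} - 30495\right) \left(1382 - 14164\right) = \left(219^{2} - 30495\right) \left(1382 - 14164\right) = \left(47961 - 30495\right) \left(-12782\right) = 17466 \left(-12782\right) = -223250412$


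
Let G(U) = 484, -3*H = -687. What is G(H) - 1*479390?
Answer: -478906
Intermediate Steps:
H = 229 (H = -⅓*(-687) = 229)
G(H) - 1*479390 = 484 - 1*479390 = 484 - 479390 = -478906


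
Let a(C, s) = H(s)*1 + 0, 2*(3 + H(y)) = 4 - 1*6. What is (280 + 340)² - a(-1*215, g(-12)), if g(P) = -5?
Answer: 384404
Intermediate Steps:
H(y) = -4 (H(y) = -3 + (4 - 1*6)/2 = -3 + (4 - 6)/2 = -3 + (½)*(-2) = -3 - 1 = -4)
a(C, s) = -4 (a(C, s) = -4*1 + 0 = -4 + 0 = -4)
(280 + 340)² - a(-1*215, g(-12)) = (280 + 340)² - 1*(-4) = 620² + 4 = 384400 + 4 = 384404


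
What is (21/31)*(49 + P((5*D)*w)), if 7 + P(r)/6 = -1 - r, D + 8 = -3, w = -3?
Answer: -20769/31 ≈ -669.97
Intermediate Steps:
D = -11 (D = -8 - 3 = -11)
P(r) = -48 - 6*r (P(r) = -42 + 6*(-1 - r) = -42 + (-6 - 6*r) = -48 - 6*r)
(21/31)*(49 + P((5*D)*w)) = (21/31)*(49 + (-48 - 6*5*(-11)*(-3))) = (21*(1/31))*(49 + (-48 - (-330)*(-3))) = 21*(49 + (-48 - 6*165))/31 = 21*(49 + (-48 - 990))/31 = 21*(49 - 1038)/31 = (21/31)*(-989) = -20769/31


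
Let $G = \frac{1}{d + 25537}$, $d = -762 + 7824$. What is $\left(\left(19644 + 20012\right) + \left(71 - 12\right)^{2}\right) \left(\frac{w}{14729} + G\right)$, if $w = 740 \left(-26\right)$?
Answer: $- \frac{2081161259019}{36934667} \approx -56347.0$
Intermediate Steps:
$d = 7062$
$w = -19240$
$G = \frac{1}{32599}$ ($G = \frac{1}{7062 + 25537} = \frac{1}{32599} \approx 3.0676 \cdot 10^{-5}$)
$\left(\left(19644 + 20012\right) + \left(71 - 12\right)^{2}\right) \left(\frac{w}{14729} + G\right) = \left(\left(19644 + 20012\right) + \left(71 - 12\right)^{2}\right) \left(- \frac{19240}{14729} + \frac{1}{32599}\right) = \left(39656 + 59^{2}\right) \left(\left(-19240\right) \frac{1}{14729} + \frac{1}{32599}\right) = \left(39656 + 3481\right) \left(- \frac{1480}{1133} + \frac{1}{32599}\right) = 43137 \left(- \frac{48245387}{36934667}\right) = - \frac{2081161259019}{36934667}$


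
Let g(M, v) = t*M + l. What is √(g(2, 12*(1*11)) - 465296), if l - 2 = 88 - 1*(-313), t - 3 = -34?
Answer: I*√464955 ≈ 681.88*I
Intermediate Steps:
t = -31 (t = 3 - 34 = -31)
l = 403 (l = 2 + (88 - 1*(-313)) = 2 + (88 + 313) = 2 + 401 = 403)
g(M, v) = 403 - 31*M (g(M, v) = -31*M + 403 = 403 - 31*M)
√(g(2, 12*(1*11)) - 465296) = √((403 - 31*2) - 465296) = √((403 - 62) - 465296) = √(341 - 465296) = √(-464955) = I*√464955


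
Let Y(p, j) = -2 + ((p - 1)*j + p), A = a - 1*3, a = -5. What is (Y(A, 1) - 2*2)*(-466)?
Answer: 10718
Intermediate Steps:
A = -8 (A = -5 - 1*3 = -5 - 3 = -8)
Y(p, j) = -2 + p + j*(-1 + p) (Y(p, j) = -2 + ((-1 + p)*j + p) = -2 + (j*(-1 + p) + p) = -2 + (p + j*(-1 + p)) = -2 + p + j*(-1 + p))
(Y(A, 1) - 2*2)*(-466) = ((-2 - 8 - 1*1 + 1*(-8)) - 2*2)*(-466) = ((-2 - 8 - 1 - 8) - 4)*(-466) = (-19 - 4)*(-466) = -23*(-466) = 10718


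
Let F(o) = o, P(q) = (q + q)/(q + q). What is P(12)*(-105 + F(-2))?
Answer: -107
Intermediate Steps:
P(q) = 1 (P(q) = (2*q)/((2*q)) = (2*q)*(1/(2*q)) = 1)
P(12)*(-105 + F(-2)) = 1*(-105 - 2) = 1*(-107) = -107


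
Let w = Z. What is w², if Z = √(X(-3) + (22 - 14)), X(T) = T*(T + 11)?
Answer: -16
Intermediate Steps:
X(T) = T*(11 + T)
Z = 4*I (Z = √(-3*(11 - 3) + (22 - 14)) = √(-3*8 + 8) = √(-24 + 8) = √(-16) = 4*I ≈ 4.0*I)
w = 4*I ≈ 4.0*I
w² = (4*I)² = -16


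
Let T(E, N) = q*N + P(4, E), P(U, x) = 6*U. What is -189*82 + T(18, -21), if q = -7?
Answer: -15327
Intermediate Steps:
T(E, N) = 24 - 7*N (T(E, N) = -7*N + 6*4 = -7*N + 24 = 24 - 7*N)
-189*82 + T(18, -21) = -189*82 + (24 - 7*(-21)) = -15498 + (24 + 147) = -15498 + 171 = -15327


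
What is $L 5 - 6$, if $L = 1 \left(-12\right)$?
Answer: $-66$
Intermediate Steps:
$L = -12$
$L 5 - 6 = \left(-12\right) 5 - 6 = -60 - 6 = -66$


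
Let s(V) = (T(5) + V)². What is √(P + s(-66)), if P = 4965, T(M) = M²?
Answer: √6646 ≈ 81.523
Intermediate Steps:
s(V) = (25 + V)² (s(V) = (5² + V)² = (25 + V)²)
√(P + s(-66)) = √(4965 + (25 - 66)²) = √(4965 + (-41)²) = √(4965 + 1681) = √6646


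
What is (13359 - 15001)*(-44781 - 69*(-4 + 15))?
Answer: 74776680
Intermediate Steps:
(13359 - 15001)*(-44781 - 69*(-4 + 15)) = -1642*(-44781 - 69*11) = -1642*(-44781 - 759) = -1642*(-45540) = 74776680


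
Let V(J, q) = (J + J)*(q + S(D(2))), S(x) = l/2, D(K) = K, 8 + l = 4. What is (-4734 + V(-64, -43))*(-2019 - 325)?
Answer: -2404944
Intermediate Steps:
l = -4 (l = -8 + 4 = -4)
S(x) = -2 (S(x) = -4/2 = -4*½ = -2)
V(J, q) = 2*J*(-2 + q) (V(J, q) = (J + J)*(q - 2) = (2*J)*(-2 + q) = 2*J*(-2 + q))
(-4734 + V(-64, -43))*(-2019 - 325) = (-4734 + 2*(-64)*(-2 - 43))*(-2019 - 325) = (-4734 + 2*(-64)*(-45))*(-2344) = (-4734 + 5760)*(-2344) = 1026*(-2344) = -2404944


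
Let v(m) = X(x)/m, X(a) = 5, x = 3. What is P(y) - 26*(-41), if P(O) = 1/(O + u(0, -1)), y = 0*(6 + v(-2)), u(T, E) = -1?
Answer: 1065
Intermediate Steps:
v(m) = 5/m
y = 0 (y = 0*(6 + 5/(-2)) = 0*(6 + 5*(-½)) = 0*(6 - 5/2) = 0*(7/2) = 0)
P(O) = 1/(-1 + O) (P(O) = 1/(O - 1) = 1/(-1 + O))
P(y) - 26*(-41) = 1/(-1 + 0) - 26*(-41) = 1/(-1) + 1066 = -1 + 1066 = 1065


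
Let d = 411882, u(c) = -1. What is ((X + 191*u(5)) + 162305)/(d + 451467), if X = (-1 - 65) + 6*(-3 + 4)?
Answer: 54018/287783 ≈ 0.18770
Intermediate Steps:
X = -60 (X = -66 + 6*1 = -66 + 6 = -60)
((X + 191*u(5)) + 162305)/(d + 451467) = ((-60 + 191*(-1)) + 162305)/(411882 + 451467) = ((-60 - 191) + 162305)/863349 = (-251 + 162305)*(1/863349) = 162054*(1/863349) = 54018/287783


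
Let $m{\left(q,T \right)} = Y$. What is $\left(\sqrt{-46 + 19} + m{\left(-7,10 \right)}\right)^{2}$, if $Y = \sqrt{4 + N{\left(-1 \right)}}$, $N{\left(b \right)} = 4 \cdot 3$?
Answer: $-11 + 24 i \sqrt{3} \approx -11.0 + 41.569 i$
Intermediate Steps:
$N{\left(b \right)} = 12$
$Y = 4$ ($Y = \sqrt{4 + 12} = \sqrt{16} = 4$)
$m{\left(q,T \right)} = 4$
$\left(\sqrt{-46 + 19} + m{\left(-7,10 \right)}\right)^{2} = \left(\sqrt{-46 + 19} + 4\right)^{2} = \left(\sqrt{-27} + 4\right)^{2} = \left(3 i \sqrt{3} + 4\right)^{2} = \left(4 + 3 i \sqrt{3}\right)^{2}$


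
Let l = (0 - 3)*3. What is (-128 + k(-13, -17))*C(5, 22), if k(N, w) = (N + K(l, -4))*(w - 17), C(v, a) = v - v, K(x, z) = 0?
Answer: 0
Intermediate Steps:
l = -9 (l = -3*3 = -9)
C(v, a) = 0
k(N, w) = N*(-17 + w) (k(N, w) = (N + 0)*(w - 17) = N*(-17 + w))
(-128 + k(-13, -17))*C(5, 22) = (-128 - 13*(-17 - 17))*0 = (-128 - 13*(-34))*0 = (-128 + 442)*0 = 314*0 = 0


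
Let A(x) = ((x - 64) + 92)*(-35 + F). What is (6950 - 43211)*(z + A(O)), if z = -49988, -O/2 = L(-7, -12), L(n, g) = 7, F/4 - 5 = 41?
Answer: 1736974422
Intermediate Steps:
F = 184 (F = 20 + 4*41 = 20 + 164 = 184)
O = -14 (O = -2*7 = -14)
A(x) = 4172 + 149*x (A(x) = ((x - 64) + 92)*(-35 + 184) = ((-64 + x) + 92)*149 = (28 + x)*149 = 4172 + 149*x)
(6950 - 43211)*(z + A(O)) = (6950 - 43211)*(-49988 + (4172 + 149*(-14))) = -36261*(-49988 + (4172 - 2086)) = -36261*(-49988 + 2086) = -36261*(-47902) = 1736974422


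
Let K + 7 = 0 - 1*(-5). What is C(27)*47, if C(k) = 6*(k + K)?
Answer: 7050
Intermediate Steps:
K = -2 (K = -7 + (0 - 1*(-5)) = -7 + (0 + 5) = -7 + 5 = -2)
C(k) = -12 + 6*k (C(k) = 6*(k - 2) = 6*(-2 + k) = -12 + 6*k)
C(27)*47 = (-12 + 6*27)*47 = (-12 + 162)*47 = 150*47 = 7050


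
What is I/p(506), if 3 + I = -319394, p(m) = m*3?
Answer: -319397/1518 ≈ -210.41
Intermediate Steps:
p(m) = 3*m
I = -319397 (I = -3 - 319394 = -319397)
I/p(506) = -319397/(3*506) = -319397/1518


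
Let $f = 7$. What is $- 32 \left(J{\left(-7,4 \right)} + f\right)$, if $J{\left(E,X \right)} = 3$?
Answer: $-320$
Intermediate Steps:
$- 32 \left(J{\left(-7,4 \right)} + f\right) = - 32 \left(3 + 7\right) = \left(-32\right) 10 = -320$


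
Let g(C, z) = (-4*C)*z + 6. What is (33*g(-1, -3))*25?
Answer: -4950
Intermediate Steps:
g(C, z) = 6 - 4*C*z (g(C, z) = -4*C*z + 6 = 6 - 4*C*z)
(33*g(-1, -3))*25 = (33*(6 - 4*(-1)*(-3)))*25 = (33*(6 - 12))*25 = (33*(-6))*25 = -198*25 = -4950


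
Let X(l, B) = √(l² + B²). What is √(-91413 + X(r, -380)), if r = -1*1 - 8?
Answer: √(-91413 + √144481) ≈ 301.72*I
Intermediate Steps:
r = -9 (r = -1 - 8 = -9)
X(l, B) = √(B² + l²)
√(-91413 + X(r, -380)) = √(-91413 + √((-380)² + (-9)²)) = √(-91413 + √(144400 + 81)) = √(-91413 + √144481)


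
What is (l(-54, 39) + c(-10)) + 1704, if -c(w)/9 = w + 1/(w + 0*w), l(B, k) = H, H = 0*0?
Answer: 17949/10 ≈ 1794.9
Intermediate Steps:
H = 0
l(B, k) = 0
c(w) = -9*w - 9/w (c(w) = -9*(w + 1/(w + 0*w)) = -9*(w + 1/(w + 0)) = -9*(w + 1/w) = -9*w - 9/w)
(l(-54, 39) + c(-10)) + 1704 = (0 + (-9*(-10) - 9/(-10))) + 1704 = (0 + (90 - 9*(-1/10))) + 1704 = (0 + (90 + 9/10)) + 1704 = (0 + 909/10) + 1704 = 909/10 + 1704 = 17949/10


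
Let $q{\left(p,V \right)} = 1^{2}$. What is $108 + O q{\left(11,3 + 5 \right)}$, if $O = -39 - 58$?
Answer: $11$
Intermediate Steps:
$O = -97$
$q{\left(p,V \right)} = 1$
$108 + O q{\left(11,3 + 5 \right)} = 108 - 97 = 11$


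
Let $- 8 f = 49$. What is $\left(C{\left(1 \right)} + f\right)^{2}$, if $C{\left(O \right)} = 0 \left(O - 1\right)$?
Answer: $\frac{2401}{64} \approx 37.516$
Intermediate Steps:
$f = - \frac{49}{8}$ ($f = \left(- \frac{1}{8}\right) 49 = - \frac{49}{8} \approx -6.125$)
$C{\left(O \right)} = 0$ ($C{\left(O \right)} = 0 \left(-1 + O\right) = 0$)
$\left(C{\left(1 \right)} + f\right)^{2} = \left(0 - \frac{49}{8}\right)^{2} = \left(- \frac{49}{8}\right)^{2} = \frac{2401}{64}$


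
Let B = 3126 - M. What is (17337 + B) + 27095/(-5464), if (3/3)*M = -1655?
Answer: 120825657/5464 ≈ 22113.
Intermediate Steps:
M = -1655
B = 4781 (B = 3126 - 1*(-1655) = 3126 + 1655 = 4781)
(17337 + B) + 27095/(-5464) = (17337 + 4781) + 27095/(-5464) = 22118 + 27095*(-1/5464) = 22118 - 27095/5464 = 120825657/5464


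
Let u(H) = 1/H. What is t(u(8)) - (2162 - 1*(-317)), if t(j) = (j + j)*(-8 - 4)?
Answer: -2482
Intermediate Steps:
t(j) = -24*j (t(j) = (2*j)*(-12) = -24*j)
t(u(8)) - (2162 - 1*(-317)) = -24/8 - (2162 - 1*(-317)) = -24*⅛ - (2162 + 317) = -3 - 1*2479 = -3 - 2479 = -2482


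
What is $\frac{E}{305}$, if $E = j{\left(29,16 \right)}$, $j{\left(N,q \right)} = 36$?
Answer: $\frac{36}{305} \approx 0.11803$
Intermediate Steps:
$E = 36$
$\frac{E}{305} = \frac{36}{305}$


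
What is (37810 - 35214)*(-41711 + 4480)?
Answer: -96651676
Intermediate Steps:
(37810 - 35214)*(-41711 + 4480) = 2596*(-37231) = -96651676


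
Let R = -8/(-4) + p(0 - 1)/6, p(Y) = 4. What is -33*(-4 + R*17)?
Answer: -1364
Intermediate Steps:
R = 8/3 (R = -8/(-4) + 4/6 = -8*(-¼) + 4*(⅙) = 2 + ⅔ = 8/3 ≈ 2.6667)
-33*(-4 + R*17) = -33*(-4 + (8/3)*17) = -33*(-4 + 136/3) = -33*124/3 = -1364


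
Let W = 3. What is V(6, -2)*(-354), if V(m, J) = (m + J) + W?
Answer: -2478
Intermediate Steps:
V(m, J) = 3 + J + m (V(m, J) = (m + J) + 3 = (J + m) + 3 = 3 + J + m)
V(6, -2)*(-354) = (3 - 2 + 6)*(-354) = 7*(-354) = -2478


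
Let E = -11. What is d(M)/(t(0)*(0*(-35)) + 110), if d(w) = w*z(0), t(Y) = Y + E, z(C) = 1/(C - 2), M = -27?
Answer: 27/220 ≈ 0.12273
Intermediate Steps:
z(C) = 1/(-2 + C)
t(Y) = -11 + Y (t(Y) = Y - 11 = -11 + Y)
d(w) = -w/2 (d(w) = w/(-2 + 0) = w/(-2) = w*(-½) = -w/2)
d(M)/(t(0)*(0*(-35)) + 110) = (-½*(-27))/((-11 + 0)*(0*(-35)) + 110) = 27/(2*(-11*0 + 110)) = 27/(2*(0 + 110)) = (27/2)/110 = (27/2)*(1/110) = 27/220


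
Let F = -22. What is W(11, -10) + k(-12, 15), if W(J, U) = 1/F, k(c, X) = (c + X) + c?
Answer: -199/22 ≈ -9.0455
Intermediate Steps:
k(c, X) = X + 2*c (k(c, X) = (X + c) + c = X + 2*c)
W(J, U) = -1/22 (W(J, U) = 1/(-22) = -1/22)
W(11, -10) + k(-12, 15) = -1/22 + (15 + 2*(-12)) = -1/22 + (15 - 24) = -1/22 - 9 = -199/22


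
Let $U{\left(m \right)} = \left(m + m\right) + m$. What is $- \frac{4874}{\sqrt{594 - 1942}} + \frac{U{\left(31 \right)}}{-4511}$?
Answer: $- \frac{93}{4511} + \frac{2437 i \sqrt{337}}{337} \approx -0.020616 + 132.75 i$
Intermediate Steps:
$U{\left(m \right)} = 3 m$ ($U{\left(m \right)} = 2 m + m = 3 m$)
$- \frac{4874}{\sqrt{594 - 1942}} + \frac{U{\left(31 \right)}}{-4511} = - \frac{4874}{\sqrt{594 - 1942}} + \frac{3 \cdot 31}{-4511} = - \frac{4874}{\sqrt{-1348}} + 93 \left(- \frac{1}{4511}\right) = - \frac{4874}{2 i \sqrt{337}} - \frac{93}{4511} = - 4874 \left(- \frac{i \sqrt{337}}{674}\right) - \frac{93}{4511} = \frac{2437 i \sqrt{337}}{337} - \frac{93}{4511} = - \frac{93}{4511} + \frac{2437 i \sqrt{337}}{337}$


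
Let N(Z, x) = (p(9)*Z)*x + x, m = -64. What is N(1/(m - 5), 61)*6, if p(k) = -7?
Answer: 9272/23 ≈ 403.13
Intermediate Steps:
N(Z, x) = x - 7*Z*x (N(Z, x) = (-7*Z)*x + x = -7*Z*x + x = x - 7*Z*x)
N(1/(m - 5), 61)*6 = (61*(1 - 7/(-64 - 5)))*6 = (61*(1 - 7/(-69)))*6 = (61*(1 - 7*(-1/69)))*6 = (61*(1 + 7/69))*6 = (61*(76/69))*6 = (4636/69)*6 = 9272/23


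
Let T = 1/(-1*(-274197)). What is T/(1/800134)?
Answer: 800134/274197 ≈ 2.9181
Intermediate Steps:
T = 1/274197 ≈ 3.6470e-6
T/(1/800134) = 1/(274197*(1/800134)) = (1/274197)*800134 = 800134/274197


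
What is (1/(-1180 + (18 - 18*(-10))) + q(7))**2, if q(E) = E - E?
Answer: 1/964324 ≈ 1.0370e-6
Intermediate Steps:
q(E) = 0
(1/(-1180 + (18 - 18*(-10))) + q(7))**2 = (1/(-1180 + (18 - 18*(-10))) + 0)**2 = (1/(-1180 + (18 + 180)) + 0)**2 = (1/(-1180 + 198) + 0)**2 = (1/(-982) + 0)**2 = (-1/982 + 0)**2 = (-1/982)**2 = 1/964324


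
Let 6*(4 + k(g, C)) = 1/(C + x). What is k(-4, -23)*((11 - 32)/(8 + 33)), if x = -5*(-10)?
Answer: 4529/2214 ≈ 2.0456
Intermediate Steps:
x = 50
k(g, C) = -4 + 1/(6*(50 + C)) (k(g, C) = -4 + 1/(6*(C + 50)) = -4 + 1/(6*(50 + C)))
k(-4, -23)*((11 - 32)/(8 + 33)) = ((-1199 - 24*(-23))/(6*(50 - 23)))*((11 - 32)/(8 + 33)) = ((⅙)*(-1199 + 552)/27)*(-21/41) = ((⅙)*(1/27)*(-647))*(-21*1/41) = -647/162*(-21/41) = 4529/2214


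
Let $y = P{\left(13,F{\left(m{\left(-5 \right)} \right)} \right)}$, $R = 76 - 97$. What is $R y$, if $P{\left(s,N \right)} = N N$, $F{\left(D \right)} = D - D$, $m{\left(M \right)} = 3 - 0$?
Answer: $0$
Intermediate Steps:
$m{\left(M \right)} = 3$ ($m{\left(M \right)} = 3 + 0 = 3$)
$F{\left(D \right)} = 0$
$P{\left(s,N \right)} = N^{2}$
$R = -21$ ($R = 76 - 97 = -21$)
$y = 0$ ($y = 0^{2} = 0$)
$R y = \left(-21\right) 0 = 0$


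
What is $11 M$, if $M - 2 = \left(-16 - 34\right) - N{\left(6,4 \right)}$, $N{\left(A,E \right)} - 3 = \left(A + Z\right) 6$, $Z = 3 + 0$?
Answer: $-1155$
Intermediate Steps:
$Z = 3$
$N{\left(A,E \right)} = 21 + 6 A$ ($N{\left(A,E \right)} = 3 + \left(A + 3\right) 6 = 3 + \left(3 + A\right) 6 = 3 + \left(18 + 6 A\right) = 21 + 6 A$)
$M = -105$ ($M = 2 - \left(71 + 36\right) = 2 - 107 = -105$)
$11 M = 11 \left(-105\right) = -1155$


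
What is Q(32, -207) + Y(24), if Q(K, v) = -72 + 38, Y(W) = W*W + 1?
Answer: 543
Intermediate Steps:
Y(W) = 1 + W² (Y(W) = W² + 1 = 1 + W²)
Q(K, v) = -34
Q(32, -207) + Y(24) = -34 + (1 + 24²) = -34 + (1 + 576) = -34 + 577 = 543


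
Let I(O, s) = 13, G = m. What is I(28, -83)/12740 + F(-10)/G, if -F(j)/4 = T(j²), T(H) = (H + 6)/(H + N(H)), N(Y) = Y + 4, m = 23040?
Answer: 26779/28788480 ≈ 0.00093020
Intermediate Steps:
N(Y) = 4 + Y
G = 23040
T(H) = (6 + H)/(4 + 2*H) (T(H) = (H + 6)/(H + (4 + H)) = (6 + H)/(4 + 2*H))
F(j) = -2*(6 + j²)/(2 + j²)
I(28, -83)/12740 + F(-10)/G = 13/12740 + (2*(-6 - 1*(-10)²)/(2 + (-10)²))/23040 = 13*(1/12740) + (2*(-6 - 1*100)/(2 + 100))*(1/23040) = 1/980 + (2*(-6 - 100)/102)*(1/23040) = 1/980 + (2*(1/102)*(-106))*(1/23040) = 1/980 - 106/51*1/23040 = 1/980 - 53/587520 = 26779/28788480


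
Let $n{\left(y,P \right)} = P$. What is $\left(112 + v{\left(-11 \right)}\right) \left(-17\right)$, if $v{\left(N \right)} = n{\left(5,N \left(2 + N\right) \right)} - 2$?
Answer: $-3553$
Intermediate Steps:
$v{\left(N \right)} = -2 + N \left(2 + N\right)$ ($v{\left(N \right)} = N \left(2 + N\right) - 2 = -2 + N \left(2 + N\right)$)
$\left(112 + v{\left(-11 \right)}\right) \left(-17\right) = \left(112 - \left(2 + 11 \left(2 - 11\right)\right)\right) \left(-17\right) = \left(112 - -97\right) \left(-17\right) = \left(112 + \left(-2 + 99\right)\right) \left(-17\right) = \left(112 + 97\right) \left(-17\right) = 209 \left(-17\right) = -3553$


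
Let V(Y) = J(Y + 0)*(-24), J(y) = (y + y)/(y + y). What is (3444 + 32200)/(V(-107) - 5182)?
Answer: -938/137 ≈ -6.8467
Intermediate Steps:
J(y) = 1 (J(y) = (2*y)/((2*y)) = (2*y)*(1/(2*y)) = 1)
V(Y) = -24 (V(Y) = 1*(-24) = -24)
(3444 + 32200)/(V(-107) - 5182) = (3444 + 32200)/(-24 - 5182) = 35644/(-5206) = 35644*(-1/5206) = -938/137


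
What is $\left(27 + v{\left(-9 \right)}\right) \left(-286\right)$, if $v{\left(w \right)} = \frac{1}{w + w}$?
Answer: $- \frac{69355}{9} \approx -7706.1$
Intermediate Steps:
$v{\left(w \right)} = \frac{1}{2 w}$
$\left(27 + v{\left(-9 \right)}\right) \left(-286\right) = \left(27 + \frac{1}{2 \left(-9\right)}\right) \left(-286\right) = \left(27 + \frac{1}{2} \left(- \frac{1}{9}\right)\right) \left(-286\right) = \left(27 - \frac{1}{18}\right) \left(-286\right) = \frac{485}{18} \left(-286\right) = - \frac{69355}{9}$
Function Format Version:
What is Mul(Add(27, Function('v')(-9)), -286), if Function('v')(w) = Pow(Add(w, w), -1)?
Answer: Rational(-69355, 9) ≈ -7706.1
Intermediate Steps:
Function('v')(w) = Mul(Rational(1, 2), Pow(w, -1)) (Function('v')(w) = Pow(Mul(2, w), -1) = Mul(Rational(1, 2), Pow(w, -1)))
Mul(Add(27, Function('v')(-9)), -286) = Mul(Add(27, Mul(Rational(1, 2), Pow(-9, -1))), -286) = Mul(Add(27, Mul(Rational(1, 2), Rational(-1, 9))), -286) = Mul(Add(27, Rational(-1, 18)), -286) = Mul(Rational(485, 18), -286) = Rational(-69355, 9)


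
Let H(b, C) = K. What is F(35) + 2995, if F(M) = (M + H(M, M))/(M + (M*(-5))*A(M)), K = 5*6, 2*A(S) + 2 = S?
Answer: 3417269/1141 ≈ 2995.0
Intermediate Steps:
A(S) = -1 + S/2
K = 30
H(b, C) = 30
F(M) = (30 + M)/(M - 5*M*(-1 + M/2)) (F(M) = (M + 30)/(M + (M*(-5))*(-1 + M/2)) = (30 + M)/(M + (-5*M)*(-1 + M/2)) = (30 + M)/(M - 5*M*(-1 + M/2)))
F(35) + 2995 = 2*(-30 - 1*35)/(35*(-12 + 5*35)) + 2995 = 2*(1/35)*(-30 - 35)/(-12 + 175) + 2995 = 2*(1/35)*(-65)/163 + 2995 = 2*(1/35)*(1/163)*(-65) + 2995 = -26/1141 + 2995 = 3417269/1141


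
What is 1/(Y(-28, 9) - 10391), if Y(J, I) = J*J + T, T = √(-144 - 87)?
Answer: -9607/92294680 - I*√231/92294680 ≈ -0.00010409 - 1.6468e-7*I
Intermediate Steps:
T = I*√231 (T = √(-231) = I*√231 ≈ 15.199*I)
Y(J, I) = J² + I*√231 (Y(J, I) = J*J + I*√231 = J² + I*√231)
1/(Y(-28, 9) - 10391) = 1/(((-28)² + I*√231) - 10391) = 1/((784 + I*√231) - 10391) = 1/(-9607 + I*√231)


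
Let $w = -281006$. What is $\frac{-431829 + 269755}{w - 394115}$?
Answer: $\frac{162074}{675121} \approx 0.24007$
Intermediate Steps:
$\frac{-431829 + 269755}{w - 394115} = \frac{-431829 + 269755}{-281006 - 394115} = - \frac{162074}{-675121} = \left(-162074\right) \left(- \frac{1}{675121}\right) = \frac{162074}{675121}$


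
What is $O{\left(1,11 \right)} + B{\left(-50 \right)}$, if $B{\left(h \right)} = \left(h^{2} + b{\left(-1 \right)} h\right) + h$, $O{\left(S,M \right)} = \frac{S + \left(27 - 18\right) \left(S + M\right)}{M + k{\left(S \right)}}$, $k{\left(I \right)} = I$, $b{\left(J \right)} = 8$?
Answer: $\frac{24709}{12} \approx 2059.1$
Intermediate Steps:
$O{\left(S,M \right)} = \frac{9 M + 10 S}{M + S}$ ($O{\left(S,M \right)} = \frac{S + \left(27 - 18\right) \left(S + M\right)}{M + S} = \frac{S + 9 \left(M + S\right)}{M + S} = \frac{S + \left(9 M + 9 S\right)}{M + S} = \frac{9 M + 10 S}{M + S}$)
$B{\left(h \right)} = h^{2} + 9 h$ ($B{\left(h \right)} = \left(h^{2} + 8 h\right) + h = h^{2} + 9 h$)
$O{\left(1,11 \right)} + B{\left(-50 \right)} = \frac{9 \cdot 11 + 10 \cdot 1}{11 + 1} - 50 \left(9 - 50\right) = \frac{99 + 10}{12} - -2050 = \frac{1}{12} \cdot 109 + 2050 = \frac{109}{12} + 2050 = \frac{24709}{12}$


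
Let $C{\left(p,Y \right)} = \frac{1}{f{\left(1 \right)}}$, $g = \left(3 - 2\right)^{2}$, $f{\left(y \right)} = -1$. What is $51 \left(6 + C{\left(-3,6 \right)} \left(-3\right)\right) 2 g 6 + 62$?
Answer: $5570$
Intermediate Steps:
$g = 1$ ($g = 1^{2} = 1$)
$C{\left(p,Y \right)} = -1$ ($C{\left(p,Y \right)} = \frac{1}{-1} = -1$)
$51 \left(6 + C{\left(-3,6 \right)} \left(-3\right)\right) 2 g 6 + 62 = 51 \left(6 - -3\right) 2 \cdot 1 \cdot 6 + 62 = 51 \left(6 + 3\right) 2 \cdot 1 \cdot 6 + 62 = 51 \cdot 9 \cdot 2 \cdot 1 \cdot 6 + 62 = 51 \cdot 18 \cdot 1 \cdot 6 + 62 = 51 \cdot 18 \cdot 6 + 62 = 51 \cdot 108 + 62 = 5508 + 62 = 5570$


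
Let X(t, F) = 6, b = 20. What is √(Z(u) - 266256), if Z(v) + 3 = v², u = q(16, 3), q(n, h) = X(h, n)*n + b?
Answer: I*√252803 ≈ 502.8*I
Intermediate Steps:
q(n, h) = 20 + 6*n (q(n, h) = 6*n + 20 = 20 + 6*n)
u = 116 (u = 20 + 6*16 = 20 + 96 = 116)
Z(v) = -3 + v²
√(Z(u) - 266256) = √((-3 + 116²) - 266256) = √((-3 + 13456) - 266256) = √(13453 - 266256) = √(-252803) = I*√252803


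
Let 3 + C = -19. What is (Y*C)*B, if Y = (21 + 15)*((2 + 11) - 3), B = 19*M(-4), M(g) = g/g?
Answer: -150480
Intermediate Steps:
M(g) = 1
C = -22 (C = -3 - 19 = -22)
B = 19 (B = 19*1 = 19)
Y = 360 (Y = 36*(13 - 3) = 36*10 = 360)
(Y*C)*B = (360*(-22))*19 = -7920*19 = -150480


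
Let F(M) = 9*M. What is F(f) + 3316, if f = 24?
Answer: 3532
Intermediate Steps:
F(f) + 3316 = 9*24 + 3316 = 216 + 3316 = 3532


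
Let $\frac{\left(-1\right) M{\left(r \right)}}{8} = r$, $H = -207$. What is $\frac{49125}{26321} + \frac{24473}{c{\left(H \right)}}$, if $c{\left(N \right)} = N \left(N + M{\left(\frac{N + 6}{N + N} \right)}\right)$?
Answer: $\frac{2788607458}{1148990613} \approx 2.427$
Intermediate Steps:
$M{\left(r \right)} = - 8 r$
$c{\left(N \right)} = N \left(N - \frac{4 \left(6 + N\right)}{N}\right)$ ($c{\left(N \right)} = N \left(N - 8 \frac{N + 6}{N + N}\right) = N \left(N - 8 \frac{6 + N}{2 N}\right) = N \left(N - \frac{4 \left(6 + N\right)}{N}\right)$)
$\frac{49125}{26321} + \frac{24473}{c{\left(H \right)}} = \frac{49125}{26321} + \frac{24473}{-24 + \left(-207\right)^{2} - -828} = 49125 \cdot \frac{1}{26321} + \frac{24473}{-24 + 42849 + 828} = \frac{49125}{26321} + \frac{24473}{43653} = \frac{2788607458}{1148990613}$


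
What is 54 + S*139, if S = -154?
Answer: -21352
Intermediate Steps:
54 + S*139 = 54 - 154*139 = 54 - 21406 = -21352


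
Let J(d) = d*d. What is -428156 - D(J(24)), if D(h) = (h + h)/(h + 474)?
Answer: -74927492/175 ≈ -4.2816e+5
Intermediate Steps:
J(d) = d²
D(h) = 2*h/(474 + h) (D(h) = (2*h)/(474 + h) = 2*h/(474 + h))
-428156 - D(J(24)) = -428156 - 2*24²/(474 + 24²) = -428156 - 2*576/(474 + 576) = -428156 - 2*576/1050 = -428156 - 1*192/175 = -428156 - 192/175 = -74927492/175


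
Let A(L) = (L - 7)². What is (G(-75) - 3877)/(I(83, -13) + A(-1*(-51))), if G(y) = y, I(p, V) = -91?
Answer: -3952/1845 ≈ -2.1420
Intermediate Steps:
A(L) = (-7 + L)²
(G(-75) - 3877)/(I(83, -13) + A(-1*(-51))) = (-75 - 3877)/(-91 + (-7 - 1*(-51))²) = -3952/(-91 + (-7 + 51)²) = -3952/(-91 + 44²) = -3952/(-91 + 1936) = -3952/1845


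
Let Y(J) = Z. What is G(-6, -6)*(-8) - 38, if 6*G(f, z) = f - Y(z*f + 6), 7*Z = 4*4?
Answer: -566/21 ≈ -26.952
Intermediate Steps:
Z = 16/7 (Z = (4*4)/7 = (⅐)*16 = 16/7 ≈ 2.2857)
Y(J) = 16/7
G(f, z) = -8/21 + f/6 (G(f, z) = (f - 1*16/7)/6 = (f - 16/7)/6 = (-16/7 + f)/6 = -8/21 + f/6)
G(-6, -6)*(-8) - 38 = (-8/21 + (⅙)*(-6))*(-8) - 38 = (-8/21 - 1)*(-8) - 38 = -29/21*(-8) - 38 = 232/21 - 38 = -566/21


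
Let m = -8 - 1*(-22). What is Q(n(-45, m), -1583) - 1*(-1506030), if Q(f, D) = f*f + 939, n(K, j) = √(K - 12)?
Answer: 1506912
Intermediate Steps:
m = 14 (m = -8 + 22 = 14)
n(K, j) = √(-12 + K)
Q(f, D) = 939 + f² (Q(f, D) = f² + 939 = 939 + f²)
Q(n(-45, m), -1583) - 1*(-1506030) = (939 + (√(-12 - 45))²) - 1*(-1506030) = (939 + (√(-57))²) + 1506030 = (939 + (I*√57)²) + 1506030 = (939 - 57) + 1506030 = 882 + 1506030 = 1506912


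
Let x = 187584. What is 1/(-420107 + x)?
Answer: -1/232523 ≈ -4.3007e-6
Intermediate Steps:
1/(-420107 + x) = 1/(-420107 + 187584) = 1/(-232523) = -1/232523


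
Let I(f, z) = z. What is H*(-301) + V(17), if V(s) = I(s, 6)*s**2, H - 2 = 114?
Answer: -33182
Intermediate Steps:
H = 116 (H = 2 + 114 = 116)
V(s) = 6*s**2
H*(-301) + V(17) = 116*(-301) + 6*17**2 = -34916 + 6*289 = -34916 + 1734 = -33182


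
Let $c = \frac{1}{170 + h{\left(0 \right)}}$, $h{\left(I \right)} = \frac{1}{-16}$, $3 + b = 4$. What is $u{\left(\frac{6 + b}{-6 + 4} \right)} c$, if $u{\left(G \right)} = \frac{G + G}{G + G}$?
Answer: $\frac{16}{2719} \approx 0.0058845$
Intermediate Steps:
$b = 1$ ($b = -3 + 4 = 1$)
$h{\left(I \right)} = - \frac{1}{16}$
$u{\left(G \right)} = 1$ ($u{\left(G \right)} = \frac{2 G}{2 G} = 2 G \frac{1}{2 G} = 1$)
$c = \frac{16}{2719}$ ($c = \frac{1}{170 - \frac{1}{16}} = \frac{1}{\frac{2719}{16}} = \frac{16}{2719} \approx 0.0058845$)
$u{\left(\frac{6 + b}{-6 + 4} \right)} c = 1 \cdot \frac{16}{2719} = \frac{16}{2719}$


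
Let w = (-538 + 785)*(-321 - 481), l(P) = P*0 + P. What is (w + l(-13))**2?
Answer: 39246383449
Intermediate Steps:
l(P) = P (l(P) = 0 + P = P)
w = -198094 (w = 247*(-802) = -198094)
(w + l(-13))**2 = (-198094 - 13)**2 = (-198107)**2 = 39246383449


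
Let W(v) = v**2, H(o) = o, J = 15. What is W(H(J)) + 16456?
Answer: 16681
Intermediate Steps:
W(H(J)) + 16456 = 15**2 + 16456 = 225 + 16456 = 16681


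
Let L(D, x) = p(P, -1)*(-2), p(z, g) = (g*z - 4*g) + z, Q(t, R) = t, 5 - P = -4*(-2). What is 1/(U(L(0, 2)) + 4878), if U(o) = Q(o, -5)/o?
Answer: 1/4879 ≈ 0.00020496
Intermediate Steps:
P = -3 (P = 5 - (-4)*(-2) = 5 - 1*8 = 5 - 8 = -3)
p(z, g) = z - 4*g + g*z (p(z, g) = (-4*g + g*z) + z = z - 4*g + g*z)
L(D, x) = -8 (L(D, x) = (-3 - 4*(-1) - 1*(-3))*(-2) = (-3 + 4 + 3)*(-2) = 4*(-2) = -8)
U(o) = 1 (U(o) = o/o = 1)
1/(U(L(0, 2)) + 4878) = 1/(1 + 4878) = 1/4879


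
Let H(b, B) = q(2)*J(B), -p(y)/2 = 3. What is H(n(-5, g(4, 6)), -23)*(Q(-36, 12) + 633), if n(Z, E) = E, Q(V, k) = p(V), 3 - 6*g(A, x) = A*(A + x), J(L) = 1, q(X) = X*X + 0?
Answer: 2508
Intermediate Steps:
p(y) = -6 (p(y) = -2*3 = -6)
q(X) = X² (q(X) = X² + 0 = X²)
g(A, x) = ½ - A*(A + x)/6
Q(V, k) = -6
H(b, B) = 4 (H(b, B) = 2²*1 = 4*1 = 4)
H(n(-5, g(4, 6)), -23)*(Q(-36, 12) + 633) = 4*(-6 + 633) = 4*627 = 2508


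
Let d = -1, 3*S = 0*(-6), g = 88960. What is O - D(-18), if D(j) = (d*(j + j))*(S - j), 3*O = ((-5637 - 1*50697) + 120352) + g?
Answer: 151034/3 ≈ 50345.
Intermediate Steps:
S = 0 (S = (0*(-6))/3 = (⅓)*0 = 0)
O = 152978/3 (O = (((-5637 - 1*50697) + 120352) + 88960)/3 = (((-5637 - 50697) + 120352) + 88960)/3 = ((-56334 + 120352) + 88960)/3 = (64018 + 88960)/3 = (⅓)*152978 = 152978/3 ≈ 50993.)
D(j) = 2*j² (D(j) = (-(j + j))*(0 - j) = (-2*j)*(-j) = 2*j²)
O - D(-18) = 152978/3 - 2*(-18)² = 152978/3 - 2*324 = 152978/3 - 1*648 = 152978/3 - 648 = 151034/3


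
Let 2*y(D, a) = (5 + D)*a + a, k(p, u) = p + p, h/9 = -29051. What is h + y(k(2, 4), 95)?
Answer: -260984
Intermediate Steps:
h = -261459 (h = 9*(-29051) = -261459)
k(p, u) = 2*p
y(D, a) = a/2 + a*(5 + D)/2 (y(D, a) = ((5 + D)*a + a)/2 = (a*(5 + D) + a)/2 = (a + a*(5 + D))/2 = a/2 + a*(5 + D)/2)
h + y(k(2, 4), 95) = -261459 + (½)*95*(6 + 2*2) = -261459 + (½)*95*(6 + 4) = -261459 + (½)*95*10 = -261459 + 475 = -260984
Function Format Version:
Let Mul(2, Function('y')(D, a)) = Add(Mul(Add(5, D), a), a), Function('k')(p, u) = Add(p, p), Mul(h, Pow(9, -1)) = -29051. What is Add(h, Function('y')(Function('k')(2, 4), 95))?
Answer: -260984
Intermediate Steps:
h = -261459 (h = Mul(9, -29051) = -261459)
Function('k')(p, u) = Mul(2, p)
Function('y')(D, a) = Add(Mul(Rational(1, 2), a), Mul(Rational(1, 2), a, Add(5, D))) (Function('y')(D, a) = Mul(Rational(1, 2), Add(Mul(Add(5, D), a), a)) = Mul(Rational(1, 2), Add(Mul(a, Add(5, D)), a)) = Mul(Rational(1, 2), Add(a, Mul(a, Add(5, D)))) = Add(Mul(Rational(1, 2), a), Mul(Rational(1, 2), a, Add(5, D))))
Add(h, Function('y')(Function('k')(2, 4), 95)) = Add(-261459, Mul(Rational(1, 2), 95, Add(6, Mul(2, 2)))) = Add(-261459, Mul(Rational(1, 2), 95, Add(6, 4))) = Add(-261459, Mul(Rational(1, 2), 95, 10)) = Add(-261459, 475) = -260984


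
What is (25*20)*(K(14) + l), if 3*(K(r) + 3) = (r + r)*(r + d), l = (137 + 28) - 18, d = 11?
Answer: 566000/3 ≈ 1.8867e+5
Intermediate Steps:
l = 147 (l = 165 - 18 = 147)
K(r) = -3 + 2*r*(11 + r)/3 (K(r) = -3 + ((r + r)*(r + 11))/3 = -3 + ((2*r)*(11 + r))/3 = -3 + (2*r*(11 + r))/3 = -3 + 2*r*(11 + r)/3)
(25*20)*(K(14) + l) = (25*20)*((-3 + (2/3)*14**2 + (22/3)*14) + 147) = 500*((-3 + (2/3)*196 + 308/3) + 147) = 500*((-3 + 392/3 + 308/3) + 147) = 500*(691/3 + 147) = 500*(1132/3) = 566000/3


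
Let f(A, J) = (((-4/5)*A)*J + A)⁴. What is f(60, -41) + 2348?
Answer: 16914992233004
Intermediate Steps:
f(A, J) = (A - 4*A*J/5)⁴ (f(A, J) = (((-4*⅕)*A)*J + A)⁴ = ((-4*A/5)*J + A)⁴ = (-4*A*J/5 + A)⁴ = (A - 4*A*J/5)⁴)
f(60, -41) + 2348 = (1/625)*60⁴*(-5 + 4*(-41))⁴ + 2348 = (1/625)*12960000*(-5 - 164)⁴ + 2348 = (1/625)*12960000*(-169)⁴ + 2348 = (1/625)*12960000*815730721 + 2348 = 16914992230656 + 2348 = 16914992233004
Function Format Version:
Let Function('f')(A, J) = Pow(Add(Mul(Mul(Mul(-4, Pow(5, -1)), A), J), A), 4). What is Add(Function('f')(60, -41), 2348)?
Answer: 16914992233004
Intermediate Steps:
Function('f')(A, J) = Pow(Add(A, Mul(Rational(-4, 5), A, J)), 4) (Function('f')(A, J) = Pow(Add(Mul(Mul(Mul(-4, Rational(1, 5)), A), J), A), 4) = Pow(Add(Mul(Mul(Rational(-4, 5), A), J), A), 4) = Pow(Add(Mul(Rational(-4, 5), A, J), A), 4) = Pow(Add(A, Mul(Rational(-4, 5), A, J)), 4))
Add(Function('f')(60, -41), 2348) = Add(Mul(Rational(1, 625), Pow(60, 4), Pow(Add(-5, Mul(4, -41)), 4)), 2348) = Add(Mul(Rational(1, 625), 12960000, Pow(Add(-5, -164), 4)), 2348) = Add(Mul(Rational(1, 625), 12960000, Pow(-169, 4)), 2348) = Add(Mul(Rational(1, 625), 12960000, 815730721), 2348) = Add(16914992230656, 2348) = 16914992233004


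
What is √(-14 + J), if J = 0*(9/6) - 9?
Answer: I*√23 ≈ 4.7958*I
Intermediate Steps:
J = -9 (J = 0*(9*(⅙)) - 9 = 0*(3/2) - 9 = 0 - 9 = -9)
√(-14 + J) = √(-14 - 9) = √(-23) = I*√23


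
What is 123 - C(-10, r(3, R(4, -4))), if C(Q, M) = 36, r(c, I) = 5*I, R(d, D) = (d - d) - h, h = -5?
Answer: 87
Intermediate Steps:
R(d, D) = 5 (R(d, D) = (d - d) - 1*(-5) = 0 + 5 = 5)
123 - C(-10, r(3, R(4, -4))) = 123 - 1*36 = 123 - 36 = 87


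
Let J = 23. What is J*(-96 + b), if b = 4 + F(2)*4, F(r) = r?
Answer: -1932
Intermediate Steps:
b = 12 (b = 4 + 2*4 = 4 + 8 = 12)
J*(-96 + b) = 23*(-96 + 12) = 23*(-84) = -1932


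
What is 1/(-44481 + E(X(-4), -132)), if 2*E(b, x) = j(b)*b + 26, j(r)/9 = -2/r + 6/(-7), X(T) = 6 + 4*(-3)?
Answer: -7/311177 ≈ -2.2495e-5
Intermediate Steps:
X(T) = -6 (X(T) = 6 - 12 = -6)
j(r) = -54/7 - 18/r (j(r) = 9*(-2/r + 6/(-7)) = 9*(-2/r + 6*(-1/7)) = 9*(-2/r - 6/7) = 9*(-6/7 - 2/r) = -54/7 - 18/r)
E(b, x) = 13 + b*(-54/7 - 18/b)/2 (E(b, x) = ((-54/7 - 18/b)*b + 26)/2 = (b*(-54/7 - 18/b) + 26)/2 = (26 + b*(-54/7 - 18/b))/2 = 13 + b*(-54/7 - 18/b)/2)
1/(-44481 + E(X(-4), -132)) = 1/(-44481 + (4 - 27/7*(-6))) = 1/(-44481 + (4 + 162/7)) = 1/(-44481 + 190/7) = 1/(-311177/7) = -7/311177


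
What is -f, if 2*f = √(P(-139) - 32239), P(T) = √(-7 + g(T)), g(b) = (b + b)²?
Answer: -I*√(32239 - √77277)/2 ≈ -89.388*I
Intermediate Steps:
g(b) = 4*b² (g(b) = (2*b)² = 4*b²)
P(T) = √(-7 + 4*T²)
f = √(-32239 + √77277)/2 (f = √(√(-7 + 4*(-139)²) - 32239)/2 = √(√(-7 + 4*19321) - 32239)/2 = √(√(-7 + 77284) - 32239)/2 = √(√77277 - 32239)/2 = √(-32239 + √77277)/2 ≈ 89.388*I)
-f = -√(-32239 + √77277)/2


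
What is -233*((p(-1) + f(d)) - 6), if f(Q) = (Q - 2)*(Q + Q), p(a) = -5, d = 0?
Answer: 2563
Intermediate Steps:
f(Q) = 2*Q*(-2 + Q) (f(Q) = (-2 + Q)*(2*Q) = 2*Q*(-2 + Q))
-233*((p(-1) + f(d)) - 6) = -233*((-5 + 2*0*(-2 + 0)) - 6) = -233*((-5 + 2*0*(-2)) - 6) = -233*((-5 + 0) - 6) = -233*(-5 - 6) = -233*(-11) = 2563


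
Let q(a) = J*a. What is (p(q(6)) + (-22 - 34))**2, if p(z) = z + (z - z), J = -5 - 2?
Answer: 9604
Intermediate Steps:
J = -7
q(a) = -7*a
p(z) = z (p(z) = z + 0 = z)
(p(q(6)) + (-22 - 34))**2 = (-7*6 + (-22 - 34))**2 = (-42 - 56)**2 = (-98)**2 = 9604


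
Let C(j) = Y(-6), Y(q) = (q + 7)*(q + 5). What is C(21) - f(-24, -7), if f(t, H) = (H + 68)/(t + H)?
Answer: 30/31 ≈ 0.96774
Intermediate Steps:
Y(q) = (5 + q)*(7 + q) (Y(q) = (7 + q)*(5 + q) = (5 + q)*(7 + q))
C(j) = -1 (C(j) = 35 + (-6)² + 12*(-6) = 35 + 36 - 72 = -1)
f(t, H) = (68 + H)/(H + t)
C(21) - f(-24, -7) = -1 - (68 - 7)/(-7 - 24) = -1 - 61/(-31) = -1 - (-1)*61/31 = -1 - 1*(-61/31) = -1 + 61/31 = 30/31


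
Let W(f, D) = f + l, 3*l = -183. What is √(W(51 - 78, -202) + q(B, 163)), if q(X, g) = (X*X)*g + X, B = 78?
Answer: √991682 ≈ 995.83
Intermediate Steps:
l = -61 (l = (⅓)*(-183) = -61)
q(X, g) = X + g*X² (q(X, g) = X²*g + X = g*X² + X = X + g*X²)
W(f, D) = -61 + f (W(f, D) = f - 61 = -61 + f)
√(W(51 - 78, -202) + q(B, 163)) = √((-61 + (51 - 78)) + 78*(1 + 78*163)) = √((-61 - 27) + 78*(1 + 12714)) = √(-88 + 78*12715) = √(-88 + 991770) = √991682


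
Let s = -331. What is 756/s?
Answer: -756/331 ≈ -2.2840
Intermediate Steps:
756/s = 756/(-331) = 756*(-1/331) = -756/331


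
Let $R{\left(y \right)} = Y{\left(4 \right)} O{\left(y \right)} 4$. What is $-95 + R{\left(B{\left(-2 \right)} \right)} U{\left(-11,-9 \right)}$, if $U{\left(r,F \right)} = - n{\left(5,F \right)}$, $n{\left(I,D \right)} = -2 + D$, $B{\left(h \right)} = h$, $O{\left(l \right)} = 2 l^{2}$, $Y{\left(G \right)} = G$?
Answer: $1313$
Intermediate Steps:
$R{\left(y \right)} = 32 y^{2}$ ($R{\left(y \right)} = 4 \cdot 2 y^{2} \cdot 4 = 8 y^{2} \cdot 4 = 32 y^{2}$)
$U{\left(r,F \right)} = 2 - F$ ($U{\left(r,F \right)} = - (-2 + F) = 2 - F$)
$-95 + R{\left(B{\left(-2 \right)} \right)} U{\left(-11,-9 \right)} = -95 + 32 \left(-2\right)^{2} \left(2 - -9\right) = -95 + 32 \cdot 4 \left(2 + 9\right) = -95 + 128 \cdot 11 = -95 + 1408 = 1313$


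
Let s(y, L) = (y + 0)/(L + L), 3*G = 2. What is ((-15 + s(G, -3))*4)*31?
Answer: -16864/9 ≈ -1873.8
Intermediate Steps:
G = ⅔ (G = (⅓)*2 = ⅔ ≈ 0.66667)
s(y, L) = y/(2*L) (s(y, L) = y/((2*L)) = y*(1/(2*L)) = y/(2*L))
((-15 + s(G, -3))*4)*31 = ((-15 + (½)*(⅔)/(-3))*4)*31 = ((-15 + (½)*(⅔)*(-⅓))*4)*31 = ((-15 - ⅑)*4)*31 = -136/9*4*31 = -544/9*31 = -16864/9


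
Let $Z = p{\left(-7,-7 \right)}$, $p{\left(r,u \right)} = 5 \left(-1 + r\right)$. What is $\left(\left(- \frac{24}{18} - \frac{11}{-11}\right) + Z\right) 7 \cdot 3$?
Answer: $-847$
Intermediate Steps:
$p{\left(r,u \right)} = -5 + 5 r$
$Z = -40$ ($Z = -5 + 5 \left(-7\right) = -5 - 35 = -40$)
$\left(\left(- \frac{24}{18} - \frac{11}{-11}\right) + Z\right) 7 \cdot 3 = \left(\left(- \frac{24}{18} - \frac{11}{-11}\right) - 40\right) 7 \cdot 3 = \left(\left(\left(-24\right) \frac{1}{18} - -1\right) - 40\right) 21 = \left(\left(- \frac{4}{3} + 1\right) - 40\right) 21 = \left(- \frac{1}{3} - 40\right) 21 = \left(- \frac{121}{3}\right) 21 = -847$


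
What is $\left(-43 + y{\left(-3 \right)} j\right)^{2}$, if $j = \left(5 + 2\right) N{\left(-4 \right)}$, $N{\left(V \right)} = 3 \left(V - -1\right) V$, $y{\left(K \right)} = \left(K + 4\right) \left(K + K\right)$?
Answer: $2418025$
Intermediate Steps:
$y{\left(K \right)} = 2 K \left(4 + K\right)$ ($y{\left(K \right)} = \left(4 + K\right) 2 K = 2 K \left(4 + K\right)$)
$N{\left(V \right)} = V \left(3 + 3 V\right)$ ($N{\left(V \right)} = 3 \left(V + 1\right) V = 3 \left(1 + V\right) V = \left(3 + 3 V\right) V = V \left(3 + 3 V\right)$)
$j = 252$ ($j = \left(5 + 2\right) 3 \left(-4\right) \left(1 - 4\right) = 7 \cdot 3 \left(-4\right) \left(-3\right) = 7 \cdot 36 = 252$)
$\left(-43 + y{\left(-3 \right)} j\right)^{2} = \left(-43 + 2 \left(-3\right) \left(4 - 3\right) 252\right)^{2} = \left(-43 + 2 \left(-3\right) 1 \cdot 252\right)^{2} = \left(-43 - 1512\right)^{2} = \left(-1555\right)^{2} = 2418025$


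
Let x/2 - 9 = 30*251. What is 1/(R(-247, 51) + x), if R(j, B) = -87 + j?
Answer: 1/14744 ≈ 6.7824e-5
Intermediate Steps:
x = 15078 (x = 18 + 2*(30*251) = 18 + 2*7530 = 18 + 15060 = 15078)
1/(R(-247, 51) + x) = 1/((-87 - 247) + 15078) = 1/(-334 + 15078) = 1/14744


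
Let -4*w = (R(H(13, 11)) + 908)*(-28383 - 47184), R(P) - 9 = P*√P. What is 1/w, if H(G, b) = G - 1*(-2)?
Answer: 1834/31644210219 - 10*√15/10548070073 ≈ 5.4285e-8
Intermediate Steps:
H(G, b) = 2 + G (H(G, b) = G + 2 = 2 + G)
R(P) = 9 + P^(3/2) (R(P) = 9 + P*√P = 9 + P^(3/2))
w = 69294939/4 + 1133505*√15/4 (w = -((9 + (2 + 13)^(3/2)) + 908)*(-28383 - 47184)/4 = -((9 + 15^(3/2)) + 908)*(-75567)/4 = -((9 + 15*√15) + 908)*(-75567)/4 = -(917 + 15*√15)*(-75567)/4 = -(-69294939 - 1133505*√15)/4 = 69294939/4 + 1133505*√15/4 ≈ 1.8421e+7)
1/w = 1/(69294939/4 + 1133505*√15/4)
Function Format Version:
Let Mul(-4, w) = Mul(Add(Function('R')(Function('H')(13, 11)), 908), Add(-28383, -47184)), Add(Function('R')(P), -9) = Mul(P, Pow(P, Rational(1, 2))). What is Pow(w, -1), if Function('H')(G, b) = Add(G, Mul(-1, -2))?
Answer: Add(Rational(1834, 31644210219), Mul(Rational(-10, 10548070073), Pow(15, Rational(1, 2)))) ≈ 5.4285e-8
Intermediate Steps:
Function('H')(G, b) = Add(2, G) (Function('H')(G, b) = Add(G, 2) = Add(2, G))
Function('R')(P) = Add(9, Pow(P, Rational(3, 2))) (Function('R')(P) = Add(9, Mul(P, Pow(P, Rational(1, 2)))) = Add(9, Pow(P, Rational(3, 2))))
w = Add(Rational(69294939, 4), Mul(Rational(1133505, 4), Pow(15, Rational(1, 2)))) (w = Mul(Rational(-1, 4), Mul(Add(Add(9, Pow(Add(2, 13), Rational(3, 2))), 908), Add(-28383, -47184))) = Mul(Rational(-1, 4), Mul(Add(Add(9, Pow(15, Rational(3, 2))), 908), -75567)) = Mul(Rational(-1, 4), Mul(Add(Add(9, Mul(15, Pow(15, Rational(1, 2)))), 908), -75567)) = Mul(Rational(-1, 4), Mul(Add(917, Mul(15, Pow(15, Rational(1, 2)))), -75567)) = Mul(Rational(-1, 4), Add(-69294939, Mul(-1133505, Pow(15, Rational(1, 2))))) = Add(Rational(69294939, 4), Mul(Rational(1133505, 4), Pow(15, Rational(1, 2)))) ≈ 1.8421e+7)
Pow(w, -1) = Pow(Add(Rational(69294939, 4), Mul(Rational(1133505, 4), Pow(15, Rational(1, 2)))), -1)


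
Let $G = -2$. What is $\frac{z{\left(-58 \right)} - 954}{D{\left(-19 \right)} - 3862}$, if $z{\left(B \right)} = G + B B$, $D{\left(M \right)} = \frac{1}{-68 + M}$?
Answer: $- \frac{209496}{335995} \approx -0.62351$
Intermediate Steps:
$z{\left(B \right)} = -2 + B^{2}$ ($z{\left(B \right)} = -2 + B B = -2 + B^{2}$)
$\frac{z{\left(-58 \right)} - 954}{D{\left(-19 \right)} - 3862} = \frac{\left(-2 + \left(-58\right)^{2}\right) - 954}{\frac{1}{-68 - 19} - 3862} = \frac{\left(-2 + 3364\right) - 954}{\frac{1}{-87} - 3862} = \frac{3362 - 954}{- \frac{1}{87} - 3862} = \frac{2408}{- \frac{335995}{87}} = 2408 \left(- \frac{87}{335995}\right) = - \frac{209496}{335995}$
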